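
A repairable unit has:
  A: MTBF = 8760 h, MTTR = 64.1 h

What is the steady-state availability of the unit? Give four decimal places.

A(A) = MTBF/(MTBF+MTTR) = 8760/(8760+64.1) = 0.9927

0.9927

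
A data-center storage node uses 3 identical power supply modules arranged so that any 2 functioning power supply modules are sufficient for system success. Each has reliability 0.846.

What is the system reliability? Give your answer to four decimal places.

0.9362

R = Σ_{i=2}^{3} C(3,i) p^i (1−p)^{3−i} with p = 0.846
C(3,2)·0.846^2·0.154^1 = 0.330661
C(3,3)·0.846^3·0.154^0 = 0.605496
Sum = 0.9362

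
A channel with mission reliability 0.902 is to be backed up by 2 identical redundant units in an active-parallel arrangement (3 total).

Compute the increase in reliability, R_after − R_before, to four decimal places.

0.0971

R_before = 0.902
R_after = 1 − (1 − 0.902)^3 = 0.9991
ΔR = 0.9991 − 0.902 = 0.0971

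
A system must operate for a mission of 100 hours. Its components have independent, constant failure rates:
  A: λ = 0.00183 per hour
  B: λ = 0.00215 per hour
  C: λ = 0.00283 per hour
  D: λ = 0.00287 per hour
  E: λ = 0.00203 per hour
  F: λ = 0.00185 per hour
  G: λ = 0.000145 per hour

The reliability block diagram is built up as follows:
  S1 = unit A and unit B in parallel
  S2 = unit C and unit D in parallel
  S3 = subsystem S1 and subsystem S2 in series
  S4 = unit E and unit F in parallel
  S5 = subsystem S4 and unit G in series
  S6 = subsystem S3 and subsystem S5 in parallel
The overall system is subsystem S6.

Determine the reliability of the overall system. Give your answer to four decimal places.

0.9959

R(A) = exp(−0.00183 × 100) = 0.832768
R(B) = exp(−0.00215 × 100) = 0.806541
R(C) = exp(−0.00283 × 100) = 0.753520
R(D) = exp(−0.00287 × 100) = 0.750512
R(E) = exp(−0.00203 × 100) = 0.816278
R(F) = exp(−0.00185 × 100) = 0.831104
R(G) = exp(−0.000145 × 100) = 0.985605
Parallel (A and B): 1 − (1 − 0.832768)(1 − 0.806541) = 0.967647
Parallel (C and D): 1 − (1 − 0.753520)(1 − 0.750512) = 0.938506
Series ([0.967647] and [0.938506]): 0.967647 × 0.938506 = 0.908143
Parallel (E and F): 1 − (1 − 0.816278)(1 − 0.831104) = 0.968970
Series ([0.968970] and G): 0.968970 × 0.985605 = 0.955022
Parallel ([0.908143] and [0.955022]): 1 − (1 − 0.908143)(1 − 0.955022) = 0.9959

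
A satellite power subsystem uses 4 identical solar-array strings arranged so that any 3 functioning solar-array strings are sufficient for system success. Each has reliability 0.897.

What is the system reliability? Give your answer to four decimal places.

0.9448

R = Σ_{i=3}^{4} C(4,i) p^i (1−p)^{4−i} with p = 0.897
C(4,3)·0.897^3·0.103^1 = 0.297355
C(4,4)·0.897^4·0.103^0 = 0.647396
Sum = 0.9448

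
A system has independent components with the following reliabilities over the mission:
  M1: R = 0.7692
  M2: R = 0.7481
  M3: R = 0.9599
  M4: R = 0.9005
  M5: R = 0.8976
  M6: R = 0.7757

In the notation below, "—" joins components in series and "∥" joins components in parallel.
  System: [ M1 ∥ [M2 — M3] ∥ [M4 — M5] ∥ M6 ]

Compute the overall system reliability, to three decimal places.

Series (M2 and M3): 0.74810 × 0.95990 = 0.71810
Series (M4 and M5): 0.90050 × 0.89760 = 0.80829
Parallel (M1, [0.71810], [0.80829], and M6): 1 − (1 − 0.76920)(1 − 0.71810)(1 − 0.80829)(1 − 0.77570) = 0.997

0.997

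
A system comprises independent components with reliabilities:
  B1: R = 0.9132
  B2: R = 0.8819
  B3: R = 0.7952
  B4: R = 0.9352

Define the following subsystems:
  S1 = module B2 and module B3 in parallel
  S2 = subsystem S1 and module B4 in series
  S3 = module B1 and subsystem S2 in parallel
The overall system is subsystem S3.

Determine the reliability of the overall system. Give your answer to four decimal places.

Parallel (B2 and B3): 1 − (1 − 0.881900)(1 − 0.795200) = 0.975813
Series ([0.975813] and B4): 0.975813 × 0.935200 = 0.912580
Parallel (B1 and [0.912580]): 1 − (1 − 0.913200)(1 − 0.912580) = 0.9924

0.9924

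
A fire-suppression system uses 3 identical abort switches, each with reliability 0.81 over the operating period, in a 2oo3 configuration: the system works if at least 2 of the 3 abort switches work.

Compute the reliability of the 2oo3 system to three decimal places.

R = Σ_{i=2}^{3} C(3,i) p^i (1−p)^{3−i} with p = 0.81
C(3,2)·0.81^2·0.19^1 = 0.37398
C(3,3)·0.81^3·0.19^0 = 0.53144
Sum = 0.905

0.905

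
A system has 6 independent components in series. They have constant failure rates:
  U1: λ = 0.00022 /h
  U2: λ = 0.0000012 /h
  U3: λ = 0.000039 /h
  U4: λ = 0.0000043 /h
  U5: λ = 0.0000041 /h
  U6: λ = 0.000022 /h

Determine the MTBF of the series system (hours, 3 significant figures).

3440

Series of exponential components: λ_sys = Σ λ_i
λ_sys = 0.00022 + 0.0000012 + 0.000039 + 0.0000043 + 0.0000041 + 0.000022 = 2.9060e-04 /h
MTBF = 1 / λ_sys = 3440 h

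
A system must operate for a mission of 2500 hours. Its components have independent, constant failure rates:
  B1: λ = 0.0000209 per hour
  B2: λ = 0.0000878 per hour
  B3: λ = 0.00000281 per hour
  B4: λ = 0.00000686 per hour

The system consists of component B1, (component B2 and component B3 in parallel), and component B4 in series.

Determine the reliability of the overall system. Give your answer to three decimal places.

R(B1) = exp(−0.0000209 × 2500) = 0.94909
R(B2) = exp(−0.0000878 × 2500) = 0.80292
R(B3) = exp(−0.00000281 × 2500) = 0.99300
R(B4) = exp(−0.00000686 × 2500) = 0.98300
Parallel (B2 and B3): 1 − (1 − 0.80292)(1 − 0.99300) = 0.99862
Series (B1, [0.99862], and B4): 0.94909 × 0.99862 × 0.98300 = 0.932

0.932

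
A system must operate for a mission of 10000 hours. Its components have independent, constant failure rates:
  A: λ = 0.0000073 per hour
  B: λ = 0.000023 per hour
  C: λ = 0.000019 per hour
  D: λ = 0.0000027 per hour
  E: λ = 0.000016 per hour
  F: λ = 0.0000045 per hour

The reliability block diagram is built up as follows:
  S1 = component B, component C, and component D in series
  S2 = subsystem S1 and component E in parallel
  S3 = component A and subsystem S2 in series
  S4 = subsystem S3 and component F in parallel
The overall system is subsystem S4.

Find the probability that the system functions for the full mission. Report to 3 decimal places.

0.995

R(A) = exp(−0.0000073 × 10000) = 0.92960
R(B) = exp(−0.000023 × 10000) = 0.79453
R(C) = exp(−0.000019 × 10000) = 0.82696
R(D) = exp(−0.0000027 × 10000) = 0.97336
R(E) = exp(−0.000016 × 10000) = 0.85214
R(F) = exp(−0.0000045 × 10000) = 0.95600
Series (B, C, and D): 0.79453 × 0.82696 × 0.97336 = 0.63954
Parallel ([0.63954] and E): 1 − (1 − 0.63954)(1 − 0.85214) = 0.94670
Series (A and [0.94670]): 0.92960 × 0.94670 = 0.88005
Parallel ([0.88005] and F): 1 − (1 − 0.88005)(1 − 0.95600) = 0.995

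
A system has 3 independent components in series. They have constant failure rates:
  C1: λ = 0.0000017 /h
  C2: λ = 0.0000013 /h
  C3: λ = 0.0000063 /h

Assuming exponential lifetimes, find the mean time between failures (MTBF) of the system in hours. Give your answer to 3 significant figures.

Series of exponential components: λ_sys = Σ λ_i
λ_sys = 0.0000017 + 0.0000013 + 0.0000063 = 9.3000e-06 /h
MTBF = 1 / λ_sys = 108000 h

108000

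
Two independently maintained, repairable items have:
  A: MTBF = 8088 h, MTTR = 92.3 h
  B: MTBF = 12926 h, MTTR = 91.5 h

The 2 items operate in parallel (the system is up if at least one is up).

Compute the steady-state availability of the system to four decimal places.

A(A) = MTBF/(MTBF+MTTR) = 8088/(8088+92.3) = 0.988717
A(B) = MTBF/(MTBF+MTTR) = 12926/(12926+91.5) = 0.992971
Parallel availability: 1 − (1 − 0.988717)(1 − 0.992971) = 0.9999

0.9999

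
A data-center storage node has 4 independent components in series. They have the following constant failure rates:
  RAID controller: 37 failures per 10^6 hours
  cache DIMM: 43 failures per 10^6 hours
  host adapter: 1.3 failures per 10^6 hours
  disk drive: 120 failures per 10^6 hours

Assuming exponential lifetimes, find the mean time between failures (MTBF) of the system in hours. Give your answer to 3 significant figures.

4970

Series of exponential components: λ_sys = Σ λ_i
λ_sys = 0.000037 + 0.000043 + 0.0000013 + 0.00012 = 2.0130e-04 /h
MTBF = 1 / λ_sys = 4970 h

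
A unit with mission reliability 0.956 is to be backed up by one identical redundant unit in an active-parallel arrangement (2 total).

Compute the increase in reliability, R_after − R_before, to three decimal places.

R_before = 0.956
R_after = 1 − (1 − 0.956)^2 = 0.998
ΔR = 0.998 − 0.956 = 0.042

0.042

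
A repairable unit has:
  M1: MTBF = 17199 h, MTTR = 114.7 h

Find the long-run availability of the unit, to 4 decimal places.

A(M1) = MTBF/(MTBF+MTTR) = 17199/(17199+114.7) = 0.9934

0.9934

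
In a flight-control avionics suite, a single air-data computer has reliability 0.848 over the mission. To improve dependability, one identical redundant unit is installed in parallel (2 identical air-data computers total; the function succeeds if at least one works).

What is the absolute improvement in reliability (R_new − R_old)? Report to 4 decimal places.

0.1289

R_before = 0.848
R_after = 1 − (1 − 0.848)^2 = 0.9769
ΔR = 0.9769 − 0.848 = 0.1289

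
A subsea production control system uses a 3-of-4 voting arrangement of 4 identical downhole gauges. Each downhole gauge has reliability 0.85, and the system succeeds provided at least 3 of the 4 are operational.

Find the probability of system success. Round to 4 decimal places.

R = Σ_{i=3}^{4} C(4,i) p^i (1−p)^{4−i} with p = 0.85
C(4,3)·0.85^3·0.15^1 = 0.368475
C(4,4)·0.85^4·0.15^0 = 0.522006
Sum = 0.8905

0.8905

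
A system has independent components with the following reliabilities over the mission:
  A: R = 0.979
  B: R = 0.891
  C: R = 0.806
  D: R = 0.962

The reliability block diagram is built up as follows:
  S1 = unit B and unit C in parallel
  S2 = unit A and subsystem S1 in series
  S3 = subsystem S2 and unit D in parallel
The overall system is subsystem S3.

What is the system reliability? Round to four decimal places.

Parallel (B and C): 1 − (1 − 0.891000)(1 − 0.806000) = 0.978854
Series (A and [0.978854]): 0.979000 × 0.978854 = 0.958298
Parallel ([0.958298] and D): 1 − (1 − 0.958298)(1 − 0.962000) = 0.9984

0.9984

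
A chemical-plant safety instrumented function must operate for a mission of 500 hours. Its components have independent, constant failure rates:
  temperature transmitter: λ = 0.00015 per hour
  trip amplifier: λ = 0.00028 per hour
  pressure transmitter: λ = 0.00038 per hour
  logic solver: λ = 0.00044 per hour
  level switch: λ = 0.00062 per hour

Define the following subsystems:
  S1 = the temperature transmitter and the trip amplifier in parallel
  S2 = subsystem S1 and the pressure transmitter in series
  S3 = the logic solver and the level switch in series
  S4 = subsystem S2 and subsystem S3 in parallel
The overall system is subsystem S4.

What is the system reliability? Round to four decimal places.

R(temperature transmitter) = exp(−0.00015 × 500) = 0.927743
R(trip amplifier) = exp(−0.00028 × 500) = 0.869358
R(pressure transmitter) = exp(−0.00038 × 500) = 0.826959
R(logic solver) = exp(−0.00044 × 500) = 0.802519
R(level switch) = exp(−0.00062 × 500) = 0.733447
Parallel (temperature transmitter and trip amplifier): 1 − (1 − 0.927743)(1 − 0.869358) = 0.990560
Series ([0.990560] and pressure transmitter): 0.990560 × 0.826959 = 0.819153
Series (logic solver and level switch): 0.802519 × 0.733447 = 0.588605
Parallel ([0.819153] and [0.588605]): 1 − (1 − 0.819153)(1 − 0.588605) = 0.9256

0.9256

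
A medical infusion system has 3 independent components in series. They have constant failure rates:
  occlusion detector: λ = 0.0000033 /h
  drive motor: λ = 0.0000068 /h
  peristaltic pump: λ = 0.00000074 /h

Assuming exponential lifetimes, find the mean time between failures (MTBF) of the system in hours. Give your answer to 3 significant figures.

92300

Series of exponential components: λ_sys = Σ λ_i
λ_sys = 0.0000033 + 0.0000068 + 0.00000074 = 1.0840e-05 /h
MTBF = 1 / λ_sys = 92300 h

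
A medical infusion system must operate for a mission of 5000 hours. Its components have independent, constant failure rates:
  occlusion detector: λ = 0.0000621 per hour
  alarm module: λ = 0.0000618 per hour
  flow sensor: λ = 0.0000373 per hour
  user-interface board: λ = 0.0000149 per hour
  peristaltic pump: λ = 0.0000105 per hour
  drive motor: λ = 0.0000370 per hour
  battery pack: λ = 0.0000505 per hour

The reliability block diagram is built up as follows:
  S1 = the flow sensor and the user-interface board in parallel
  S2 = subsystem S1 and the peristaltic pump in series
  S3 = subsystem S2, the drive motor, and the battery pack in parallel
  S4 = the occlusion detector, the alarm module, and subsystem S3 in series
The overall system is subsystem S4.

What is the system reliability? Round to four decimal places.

R(occlusion detector) = exp(−0.0000621 × 5000) = 0.733080
R(alarm module) = exp(−0.0000618 × 5000) = 0.734181
R(flow sensor) = exp(−0.0000373 × 5000) = 0.829859
R(user-interface board) = exp(−0.0000149 × 5000) = 0.928207
R(peristaltic pump) = exp(−0.0000105 × 5000) = 0.948854
R(drive motor) = exp(−0.0000370 × 5000) = 0.831104
R(battery pack) = exp(−0.0000505 × 5000) = 0.776856
Parallel (flow sensor and user-interface board): 1 − (1 − 0.829859)(1 − 0.928207) = 0.987785
Series ([0.987785] and peristaltic pump): 0.987785 × 0.948854 = 0.937264
Parallel ([0.937264], drive motor, and battery pack): 1 − (1 − 0.937264)(1 − 0.831104)(1 − 0.776856) = 0.997636
Series (occlusion detector, alarm module, and [0.997636]): 0.733080 × 0.734181 × 0.997636 = 0.5369

0.5369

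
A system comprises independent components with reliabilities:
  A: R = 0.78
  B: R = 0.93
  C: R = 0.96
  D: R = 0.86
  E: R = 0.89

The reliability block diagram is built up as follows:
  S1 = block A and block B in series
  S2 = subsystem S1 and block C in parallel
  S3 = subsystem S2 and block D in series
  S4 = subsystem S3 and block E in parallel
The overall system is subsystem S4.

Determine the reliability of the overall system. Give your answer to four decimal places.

0.9836

Series (A and B): 0.780000 × 0.930000 = 0.725400
Parallel ([0.725400] and C): 1 − (1 − 0.725400)(1 − 0.960000) = 0.989016
Series ([0.989016] and D): 0.989016 × 0.860000 = 0.850554
Parallel ([0.850554] and E): 1 − (1 − 0.850554)(1 − 0.890000) = 0.9836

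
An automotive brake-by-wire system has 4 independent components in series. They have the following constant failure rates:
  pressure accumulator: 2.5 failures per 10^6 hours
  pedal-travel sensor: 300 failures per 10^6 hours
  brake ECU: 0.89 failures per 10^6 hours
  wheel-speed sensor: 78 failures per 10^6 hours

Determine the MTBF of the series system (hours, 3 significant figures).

2620

Series of exponential components: λ_sys = Σ λ_i
λ_sys = 0.0000025 + 0.00030 + 0.00000089 + 0.000078 = 3.8139e-04 /h
MTBF = 1 / λ_sys = 2620 h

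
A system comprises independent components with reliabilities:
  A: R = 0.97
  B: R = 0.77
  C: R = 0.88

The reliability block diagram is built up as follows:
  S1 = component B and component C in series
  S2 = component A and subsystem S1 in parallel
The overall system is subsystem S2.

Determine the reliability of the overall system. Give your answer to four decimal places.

0.9903

Series (B and C): 0.770000 × 0.880000 = 0.677600
Parallel (A and [0.677600]): 1 − (1 − 0.970000)(1 − 0.677600) = 0.9903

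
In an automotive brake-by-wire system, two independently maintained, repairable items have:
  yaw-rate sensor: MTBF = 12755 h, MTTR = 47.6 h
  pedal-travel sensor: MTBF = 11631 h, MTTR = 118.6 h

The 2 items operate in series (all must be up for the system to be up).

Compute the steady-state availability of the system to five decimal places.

0.98623

A(yaw-rate sensor) = MTBF/(MTBF+MTTR) = 12755/(12755+47.6) = 0.996282
A(pedal-travel sensor) = MTBF/(MTBF+MTTR) = 11631/(11631+118.6) = 0.989906
Series availability: 0.996282 × 0.989906 = 0.98623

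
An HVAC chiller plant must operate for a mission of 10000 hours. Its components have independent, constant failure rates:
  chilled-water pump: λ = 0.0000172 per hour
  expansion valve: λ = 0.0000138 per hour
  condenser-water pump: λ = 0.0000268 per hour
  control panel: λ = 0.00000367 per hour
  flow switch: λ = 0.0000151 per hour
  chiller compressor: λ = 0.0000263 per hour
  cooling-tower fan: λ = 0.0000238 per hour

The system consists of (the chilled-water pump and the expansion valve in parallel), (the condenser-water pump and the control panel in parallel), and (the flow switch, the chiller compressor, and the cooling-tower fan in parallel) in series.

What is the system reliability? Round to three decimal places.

R(chilled-water pump) = exp(−0.0000172 × 10000) = 0.84198
R(expansion valve) = exp(−0.0000138 × 10000) = 0.87110
R(condenser-water pump) = exp(−0.0000268 × 10000) = 0.76491
R(control panel) = exp(−0.00000367 × 10000) = 0.96397
R(flow switch) = exp(−0.0000151 × 10000) = 0.85985
R(chiller compressor) = exp(−0.0000263 × 10000) = 0.76874
R(cooling-tower fan) = exp(−0.0000238 × 10000) = 0.78820
Parallel (chilled-water pump and expansion valve): 1 − (1 − 0.84198)(1 − 0.87110) = 0.97963
Parallel (condenser-water pump and control panel): 1 − (1 − 0.76491)(1 − 0.96397) = 0.99153
Parallel (flow switch, chiller compressor, and cooling-tower fan): 1 − (1 − 0.85985)(1 − 0.76874)(1 − 0.78820) = 0.99314
Series ([0.97963], [0.99153], and [0.99314]): 0.97963 × 0.99153 × 0.99314 = 0.965

0.965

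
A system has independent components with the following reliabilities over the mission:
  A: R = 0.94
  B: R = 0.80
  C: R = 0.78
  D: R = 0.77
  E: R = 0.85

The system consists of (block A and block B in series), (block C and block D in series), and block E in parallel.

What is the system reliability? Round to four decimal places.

Series (A and B): 0.940000 × 0.800000 = 0.752000
Series (C and D): 0.780000 × 0.770000 = 0.600600
Parallel ([0.752000], [0.600600], and E): 1 − (1 − 0.752000)(1 − 0.600600)(1 − 0.850000) = 0.9851

0.9851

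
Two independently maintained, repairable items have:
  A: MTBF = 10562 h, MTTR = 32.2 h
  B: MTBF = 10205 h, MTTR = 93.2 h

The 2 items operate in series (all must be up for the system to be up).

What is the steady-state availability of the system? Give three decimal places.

A(A) = MTBF/(MTBF+MTTR) = 10562/(10562+32.2) = 0.996961
A(B) = MTBF/(MTBF+MTTR) = 10205/(10205+93.2) = 0.990950
Series availability: 0.996961 × 0.990950 = 0.988

0.988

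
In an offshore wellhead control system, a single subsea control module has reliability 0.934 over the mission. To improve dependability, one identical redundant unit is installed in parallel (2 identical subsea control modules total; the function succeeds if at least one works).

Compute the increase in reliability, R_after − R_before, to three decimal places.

R_before = 0.934
R_after = 1 − (1 − 0.934)^2 = 0.996
ΔR = 0.996 − 0.934 = 0.062

0.062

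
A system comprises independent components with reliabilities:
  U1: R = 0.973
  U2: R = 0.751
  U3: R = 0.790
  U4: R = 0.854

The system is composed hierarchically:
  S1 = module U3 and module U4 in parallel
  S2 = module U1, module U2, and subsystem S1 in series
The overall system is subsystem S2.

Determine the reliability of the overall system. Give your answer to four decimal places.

0.7083

Parallel (U3 and U4): 1 − (1 − 0.790000)(1 − 0.854000) = 0.969340
Series (U1, U2, and [0.969340]): 0.973000 × 0.751000 × 0.969340 = 0.7083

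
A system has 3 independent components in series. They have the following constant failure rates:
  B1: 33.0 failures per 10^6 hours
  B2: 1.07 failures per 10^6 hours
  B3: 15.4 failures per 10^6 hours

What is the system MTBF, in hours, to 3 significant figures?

Series of exponential components: λ_sys = Σ λ_i
λ_sys = 0.0000330 + 0.00000107 + 0.0000154 = 4.9470e-05 /h
MTBF = 1 / λ_sys = 20200 h

20200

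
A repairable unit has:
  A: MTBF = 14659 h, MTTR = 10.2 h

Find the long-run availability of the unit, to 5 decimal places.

0.99930

A(A) = MTBF/(MTBF+MTTR) = 14659/(14659+10.2) = 0.99930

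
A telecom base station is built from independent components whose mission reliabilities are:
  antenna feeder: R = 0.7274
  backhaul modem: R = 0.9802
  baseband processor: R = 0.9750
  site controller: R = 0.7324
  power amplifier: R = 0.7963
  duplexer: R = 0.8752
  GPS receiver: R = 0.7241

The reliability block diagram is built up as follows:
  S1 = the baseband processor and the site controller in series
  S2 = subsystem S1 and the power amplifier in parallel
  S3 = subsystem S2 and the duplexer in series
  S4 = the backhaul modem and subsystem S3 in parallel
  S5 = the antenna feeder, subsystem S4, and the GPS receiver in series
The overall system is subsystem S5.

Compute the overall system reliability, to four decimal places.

Series (baseband processor and site controller): 0.975000 × 0.732400 = 0.714090
Parallel ([0.714090] and power amplifier): 1 − (1 − 0.714090)(1 − 0.796300) = 0.941760
Series ([0.941760] and duplexer): 0.941760 × 0.875200 = 0.824228
Parallel (backhaul modem and [0.824228]): 1 − (1 − 0.980200)(1 − 0.824228) = 0.996520
Series (antenna feeder, [0.996520], and GPS receiver): 0.727400 × 0.996520 × 0.724100 = 0.5249

0.5249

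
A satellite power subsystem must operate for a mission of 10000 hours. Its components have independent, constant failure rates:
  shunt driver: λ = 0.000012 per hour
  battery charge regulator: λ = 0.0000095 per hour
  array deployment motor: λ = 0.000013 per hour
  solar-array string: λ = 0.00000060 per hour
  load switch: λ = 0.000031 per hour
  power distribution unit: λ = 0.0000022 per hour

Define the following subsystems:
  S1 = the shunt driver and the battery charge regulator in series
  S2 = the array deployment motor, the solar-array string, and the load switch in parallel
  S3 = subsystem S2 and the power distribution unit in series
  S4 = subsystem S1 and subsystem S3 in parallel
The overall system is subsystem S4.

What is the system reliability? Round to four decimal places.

0.9958

R(shunt driver) = exp(−0.000012 × 10000) = 0.886920
R(battery charge regulator) = exp(−0.0000095 × 10000) = 0.909373
R(array deployment motor) = exp(−0.000013 × 10000) = 0.878095
R(solar-array string) = exp(−0.00000060 × 10000) = 0.994018
R(load switch) = exp(−0.000031 × 10000) = 0.733447
R(power distribution unit) = exp(−0.0000022 × 10000) = 0.978240
Series (shunt driver and battery charge regulator): 0.886920 × 0.909373 = 0.806541
Parallel (array deployment motor, solar-array string, and load switch): 1 − (1 − 0.878095)(1 − 0.994018)(1 − 0.733447) = 0.999806
Series ([0.999806] and power distribution unit): 0.999806 × 0.978240 = 0.978050
Parallel ([0.806541] and [0.978050]): 1 − (1 − 0.806541)(1 − 0.978050) = 0.9958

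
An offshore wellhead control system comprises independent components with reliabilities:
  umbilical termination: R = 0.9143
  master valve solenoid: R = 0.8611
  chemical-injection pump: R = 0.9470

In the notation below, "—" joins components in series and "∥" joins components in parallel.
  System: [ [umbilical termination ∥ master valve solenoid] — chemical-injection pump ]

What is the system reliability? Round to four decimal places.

Parallel (umbilical termination and master valve solenoid): 1 − (1 − 0.914300)(1 − 0.861100) = 0.988096
Series ([0.988096] and chemical-injection pump): 0.988096 × 0.947000 = 0.9357

0.9357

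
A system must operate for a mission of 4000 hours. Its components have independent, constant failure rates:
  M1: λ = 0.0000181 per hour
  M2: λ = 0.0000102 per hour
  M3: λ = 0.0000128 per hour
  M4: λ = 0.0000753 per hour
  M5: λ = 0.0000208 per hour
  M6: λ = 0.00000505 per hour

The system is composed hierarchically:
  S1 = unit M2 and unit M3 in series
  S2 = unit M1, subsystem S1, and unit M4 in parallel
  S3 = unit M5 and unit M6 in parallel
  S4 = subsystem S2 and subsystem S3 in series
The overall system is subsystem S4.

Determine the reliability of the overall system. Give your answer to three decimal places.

R(M1) = exp(−0.0000181 × 4000) = 0.93016
R(M2) = exp(−0.0000102 × 4000) = 0.96002
R(M3) = exp(−0.0000128 × 4000) = 0.95009
R(M4) = exp(−0.0000753 × 4000) = 0.73993
R(M5) = exp(−0.0000208 × 4000) = 0.92017
R(M6) = exp(−0.00000505 × 4000) = 0.98000
Series (M2 and M3): 0.96002 × 0.95009 = 0.91211
Parallel (M1, [0.91211], and M4): 1 − (1 − 0.93016)(1 − 0.91211)(1 − 0.73993) = 0.99840
Parallel (M5 and M6): 1 − (1 − 0.92017)(1 − 0.98000) = 0.99840
Series ([0.99840] and [0.99840]): 0.99840 × 0.99840 = 0.997

0.997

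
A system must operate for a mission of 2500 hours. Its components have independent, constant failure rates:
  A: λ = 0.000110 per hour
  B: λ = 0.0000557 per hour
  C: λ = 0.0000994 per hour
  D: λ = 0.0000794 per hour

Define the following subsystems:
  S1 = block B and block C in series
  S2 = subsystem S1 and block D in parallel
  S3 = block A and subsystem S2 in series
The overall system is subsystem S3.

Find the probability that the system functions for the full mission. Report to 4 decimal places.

R(A) = exp(−0.000110 × 2500) = 0.759572
R(B) = exp(−0.0000557 × 2500) = 0.870010
R(C) = exp(−0.0000994 × 2500) = 0.779970
R(D) = exp(−0.0000794 × 2500) = 0.819960
Series (B and C): 0.870010 × 0.779970 = 0.678582
Parallel ([0.678582] and D): 1 − (1 − 0.678582)(1 − 0.819960) = 0.942132
Series (A and [0.942132]): 0.759572 × 0.942132 = 0.7156

0.7156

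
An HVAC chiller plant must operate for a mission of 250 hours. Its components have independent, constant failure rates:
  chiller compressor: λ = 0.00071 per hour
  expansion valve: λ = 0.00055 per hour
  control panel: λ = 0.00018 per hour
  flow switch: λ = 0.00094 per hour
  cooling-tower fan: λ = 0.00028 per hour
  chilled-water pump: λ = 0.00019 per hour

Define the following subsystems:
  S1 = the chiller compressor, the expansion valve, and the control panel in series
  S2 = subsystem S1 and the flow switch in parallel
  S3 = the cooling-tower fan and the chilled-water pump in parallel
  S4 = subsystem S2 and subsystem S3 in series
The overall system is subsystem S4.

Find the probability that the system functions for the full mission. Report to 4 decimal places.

0.9337

R(chiller compressor) = exp(−0.00071 × 250) = 0.837361
R(expansion valve) = exp(−0.00055 × 250) = 0.871534
R(control panel) = exp(−0.00018 × 250) = 0.955997
R(flow switch) = exp(−0.00094 × 250) = 0.790571
R(cooling-tower fan) = exp(−0.00028 × 250) = 0.932394
R(chilled-water pump) = exp(−0.00019 × 250) = 0.953610
Series (chiller compressor, expansion valve, and control panel): 0.837361 × 0.871534 × 0.955997 = 0.697676
Parallel ([0.697676] and flow switch): 1 − (1 − 0.697676)(1 − 0.790571) = 0.936685
Parallel (cooling-tower fan and chilled-water pump): 1 − (1 − 0.932394)(1 − 0.953610) = 0.996864
Series ([0.936685] and [0.996864]): 0.936685 × 0.996864 = 0.9337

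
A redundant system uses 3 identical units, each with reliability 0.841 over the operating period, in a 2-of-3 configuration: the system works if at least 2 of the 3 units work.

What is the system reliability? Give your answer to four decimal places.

0.9322

R = Σ_{i=2}^{3} C(3,i) p^i (1−p)^{3−i} with p = 0.841
C(3,2)·0.841^2·0.159^1 = 0.337373
C(3,3)·0.841^3·0.159^0 = 0.594823
Sum = 0.9322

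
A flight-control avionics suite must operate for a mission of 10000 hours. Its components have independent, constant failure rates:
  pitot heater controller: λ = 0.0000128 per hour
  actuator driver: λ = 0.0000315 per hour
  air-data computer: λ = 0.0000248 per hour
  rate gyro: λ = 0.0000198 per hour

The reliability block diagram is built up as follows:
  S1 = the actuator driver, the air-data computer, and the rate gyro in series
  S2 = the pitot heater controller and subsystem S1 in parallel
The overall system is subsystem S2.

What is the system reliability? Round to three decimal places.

R(pitot heater controller) = exp(−0.0000128 × 10000) = 0.87985
R(actuator driver) = exp(−0.0000315 × 10000) = 0.72979
R(air-data computer) = exp(−0.0000248 × 10000) = 0.78036
R(rate gyro) = exp(−0.0000198 × 10000) = 0.82037
Series (actuator driver, air-data computer, and rate gyro): 0.72979 × 0.78036 × 0.82037 = 0.46720
Parallel (pitot heater controller and [0.46720]): 1 − (1 − 0.87985)(1 − 0.46720) = 0.936

0.936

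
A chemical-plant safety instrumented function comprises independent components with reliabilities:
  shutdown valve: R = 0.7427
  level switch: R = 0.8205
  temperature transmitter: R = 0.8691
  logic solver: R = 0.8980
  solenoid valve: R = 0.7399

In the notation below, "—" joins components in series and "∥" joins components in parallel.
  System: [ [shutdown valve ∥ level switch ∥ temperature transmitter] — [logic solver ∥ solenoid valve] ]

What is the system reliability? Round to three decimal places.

Parallel (shutdown valve, level switch, and temperature transmitter): 1 − (1 − 0.74270)(1 − 0.82050)(1 − 0.86910) = 0.99395
Parallel (logic solver and solenoid valve): 1 − (1 − 0.89800)(1 − 0.73990) = 0.97347
Series ([0.99395] and [0.97347]): 0.99395 × 0.97347 = 0.968

0.968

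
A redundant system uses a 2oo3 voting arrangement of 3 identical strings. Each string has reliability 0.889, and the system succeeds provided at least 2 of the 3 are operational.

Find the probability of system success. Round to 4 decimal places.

0.9658

R = Σ_{i=2}^{3} C(3,i) p^i (1−p)^{3−i} with p = 0.889
C(3,2)·0.889^2·0.111^1 = 0.263177
C(3,3)·0.889^3·0.111^0 = 0.702595
Sum = 0.9658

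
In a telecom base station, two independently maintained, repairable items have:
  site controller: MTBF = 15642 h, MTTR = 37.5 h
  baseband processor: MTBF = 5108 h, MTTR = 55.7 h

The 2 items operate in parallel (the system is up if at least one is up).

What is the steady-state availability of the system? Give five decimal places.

0.99997

A(site controller) = MTBF/(MTBF+MTTR) = 15642/(15642+37.5) = 0.997608
A(baseband processor) = MTBF/(MTBF+MTTR) = 5108/(5108+55.7) = 0.989213
Parallel availability: 1 − (1 − 0.997608)(1 − 0.989213) = 0.99997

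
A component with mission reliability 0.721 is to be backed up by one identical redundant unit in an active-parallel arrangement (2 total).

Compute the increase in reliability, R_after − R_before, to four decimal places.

0.2012

R_before = 0.721
R_after = 1 − (1 − 0.721)^2 = 0.9222
ΔR = 0.9222 − 0.721 = 0.2012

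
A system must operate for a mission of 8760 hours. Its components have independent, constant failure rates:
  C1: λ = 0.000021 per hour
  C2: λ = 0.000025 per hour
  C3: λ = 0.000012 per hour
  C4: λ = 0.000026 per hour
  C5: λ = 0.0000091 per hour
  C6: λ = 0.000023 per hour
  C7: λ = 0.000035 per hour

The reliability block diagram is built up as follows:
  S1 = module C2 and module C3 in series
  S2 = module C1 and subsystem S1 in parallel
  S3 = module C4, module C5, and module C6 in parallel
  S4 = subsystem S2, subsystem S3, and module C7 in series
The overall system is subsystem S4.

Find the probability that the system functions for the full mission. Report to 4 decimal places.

0.6997

R(C1) = exp(−0.000021 × 8760) = 0.831969
R(C2) = exp(−0.000025 × 8760) = 0.803322
R(C3) = exp(−0.000012 × 8760) = 0.900216
R(C4) = exp(−0.000026 × 8760) = 0.796315
R(C5) = exp(−0.0000091 × 8760) = 0.923379
R(C6) = exp(−0.000023 × 8760) = 0.817520
R(C7) = exp(−0.000035 × 8760) = 0.735945
Series (C2 and C3): 0.803322 × 0.900216 = 0.723163
Parallel (C1 and [0.723163]): 1 − (1 − 0.831969)(1 − 0.723163) = 0.953483
Parallel (C4, C5, and C6): 1 − (1 − 0.796315)(1 − 0.923379)(1 − 0.817520) = 0.997152
Series ([0.953483], [0.997152], and C7): 0.953483 × 0.997152 × 0.735945 = 0.6997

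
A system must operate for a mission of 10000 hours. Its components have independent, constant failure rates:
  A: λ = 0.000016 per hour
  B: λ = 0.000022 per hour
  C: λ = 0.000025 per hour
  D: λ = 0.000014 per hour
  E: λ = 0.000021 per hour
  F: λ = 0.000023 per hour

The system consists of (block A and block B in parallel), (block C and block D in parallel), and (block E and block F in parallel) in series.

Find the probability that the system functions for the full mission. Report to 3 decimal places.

0.906

R(A) = exp(−0.000016 × 10000) = 0.85214
R(B) = exp(−0.000022 × 10000) = 0.80252
R(C) = exp(−0.000025 × 10000) = 0.77880
R(D) = exp(−0.000014 × 10000) = 0.86936
R(E) = exp(−0.000021 × 10000) = 0.81058
R(F) = exp(−0.000023 × 10000) = 0.79453
Parallel (A and B): 1 − (1 − 0.85214)(1 − 0.80252) = 0.97080
Parallel (C and D): 1 − (1 − 0.77880)(1 − 0.86936) = 0.97110
Parallel (E and F): 1 − (1 − 0.81058)(1 − 0.79453) = 0.96108
Series ([0.97080], [0.97110], and [0.96108]): 0.97080 × 0.97110 × 0.96108 = 0.906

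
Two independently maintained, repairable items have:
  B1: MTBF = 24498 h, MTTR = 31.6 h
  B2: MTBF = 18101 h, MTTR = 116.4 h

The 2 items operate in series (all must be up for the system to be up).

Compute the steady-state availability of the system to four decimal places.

0.9923

A(B1) = MTBF/(MTBF+MTTR) = 24498/(24498+31.6) = 0.998712
A(B2) = MTBF/(MTBF+MTTR) = 18101/(18101+116.4) = 0.993611
Series availability: 0.998712 × 0.993611 = 0.9923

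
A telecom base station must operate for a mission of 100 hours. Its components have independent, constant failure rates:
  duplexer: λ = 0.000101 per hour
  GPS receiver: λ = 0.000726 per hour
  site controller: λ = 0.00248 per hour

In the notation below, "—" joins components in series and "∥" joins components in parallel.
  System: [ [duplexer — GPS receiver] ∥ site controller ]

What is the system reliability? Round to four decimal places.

0.9826

R(duplexer) = exp(−0.000101 × 100) = 0.989951
R(GPS receiver) = exp(−0.000726 × 100) = 0.929973
R(site controller) = exp(−0.00248 × 100) = 0.780360
Series (duplexer and GPS receiver): 0.989951 × 0.929973 = 0.920628
Parallel ([0.920628] and site controller): 1 − (1 − 0.920628)(1 − 0.780360) = 0.9826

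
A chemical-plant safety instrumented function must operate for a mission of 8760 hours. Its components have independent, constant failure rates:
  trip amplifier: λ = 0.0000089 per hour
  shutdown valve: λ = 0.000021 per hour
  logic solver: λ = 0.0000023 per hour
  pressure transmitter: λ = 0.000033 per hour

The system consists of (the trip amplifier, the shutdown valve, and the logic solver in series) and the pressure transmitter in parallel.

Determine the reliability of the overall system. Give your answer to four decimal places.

R(trip amplifier) = exp(−0.0000089 × 8760) = 0.924998
R(shutdown valve) = exp(−0.000021 × 8760) = 0.831969
R(logic solver) = exp(−0.0000023 × 8760) = 0.980054
R(pressure transmitter) = exp(−0.000033 × 8760) = 0.748952
Series (trip amplifier, shutdown valve, and logic solver): 0.924998 × 0.831969 × 0.980054 = 0.754220
Parallel ([0.754220] and pressure transmitter): 1 − (1 − 0.754220)(1 − 0.748952) = 0.9383

0.9383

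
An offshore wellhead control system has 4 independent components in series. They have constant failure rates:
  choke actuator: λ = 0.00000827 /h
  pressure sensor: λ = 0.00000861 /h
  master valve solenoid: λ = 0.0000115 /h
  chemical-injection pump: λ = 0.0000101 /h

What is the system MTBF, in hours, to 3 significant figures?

26000

Series of exponential components: λ_sys = Σ λ_i
λ_sys = 0.00000827 + 0.00000861 + 0.0000115 + 0.0000101 = 3.8480e-05 /h
MTBF = 1 / λ_sys = 26000 h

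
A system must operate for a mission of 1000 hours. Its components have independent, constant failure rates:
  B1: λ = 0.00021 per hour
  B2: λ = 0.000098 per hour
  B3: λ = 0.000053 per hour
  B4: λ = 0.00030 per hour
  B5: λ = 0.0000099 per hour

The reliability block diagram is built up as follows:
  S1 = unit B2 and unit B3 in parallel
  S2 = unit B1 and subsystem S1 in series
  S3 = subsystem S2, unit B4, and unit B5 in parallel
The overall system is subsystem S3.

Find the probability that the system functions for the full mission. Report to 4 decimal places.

0.9995

R(B1) = exp(−0.00021 × 1000) = 0.810584
R(B2) = exp(−0.000098 × 1000) = 0.906649
R(B3) = exp(−0.000053 × 1000) = 0.948380
R(B4) = exp(−0.00030 × 1000) = 0.740818
R(B5) = exp(−0.0000099 × 1000) = 0.990149
Parallel (B2 and B3): 1 − (1 − 0.906649)(1 − 0.948380) = 0.995181
Series (B1 and [0.995181]): 0.810584 × 0.995181 = 0.806678
Parallel ([0.806678], B4, and B5): 1 − (1 − 0.806678)(1 − 0.740818)(1 − 0.990149) = 0.9995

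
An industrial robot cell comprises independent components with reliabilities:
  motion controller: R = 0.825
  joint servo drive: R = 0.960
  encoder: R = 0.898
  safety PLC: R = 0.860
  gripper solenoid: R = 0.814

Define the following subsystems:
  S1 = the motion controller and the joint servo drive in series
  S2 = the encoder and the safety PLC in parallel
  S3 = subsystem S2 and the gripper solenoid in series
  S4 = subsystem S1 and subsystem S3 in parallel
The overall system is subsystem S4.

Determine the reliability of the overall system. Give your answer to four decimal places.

Series (motion controller and joint servo drive): 0.825000 × 0.960000 = 0.792000
Parallel (encoder and safety PLC): 1 − (1 − 0.898000)(1 − 0.860000) = 0.985720
Series ([0.985720] and gripper solenoid): 0.985720 × 0.814000 = 0.802376
Parallel ([0.792000] and [0.802376]): 1 − (1 − 0.792000)(1 − 0.802376) = 0.9589

0.9589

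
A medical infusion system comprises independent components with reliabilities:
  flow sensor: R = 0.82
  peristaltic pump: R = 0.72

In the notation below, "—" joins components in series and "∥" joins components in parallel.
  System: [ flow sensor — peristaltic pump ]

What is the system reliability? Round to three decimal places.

0.590

Series (flow sensor and peristaltic pump): 0.82000 × 0.72000 = 0.590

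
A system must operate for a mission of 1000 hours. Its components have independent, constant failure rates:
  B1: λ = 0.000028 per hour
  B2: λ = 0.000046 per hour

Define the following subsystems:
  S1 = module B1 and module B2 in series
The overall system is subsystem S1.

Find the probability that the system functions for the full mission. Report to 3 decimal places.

0.929

R(B1) = exp(−0.000028 × 1000) = 0.97239
R(B2) = exp(−0.000046 × 1000) = 0.95504
Series (B1 and B2): 0.97239 × 0.95504 = 0.929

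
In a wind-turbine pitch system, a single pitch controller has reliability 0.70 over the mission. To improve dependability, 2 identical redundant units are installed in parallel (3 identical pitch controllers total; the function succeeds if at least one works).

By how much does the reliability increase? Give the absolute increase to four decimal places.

R_before = 0.70
R_after = 1 − (1 − 0.70)^3 = 0.9730
ΔR = 0.9730 − 0.70 = 0.2730

0.2730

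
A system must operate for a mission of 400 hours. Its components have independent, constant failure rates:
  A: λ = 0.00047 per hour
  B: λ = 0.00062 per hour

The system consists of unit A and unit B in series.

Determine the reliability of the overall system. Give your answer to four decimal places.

0.6466

R(A) = exp(−0.00047 × 400) = 0.828615
R(B) = exp(−0.00062 × 400) = 0.780360
Series (A and B): 0.828615 × 0.780360 = 0.6466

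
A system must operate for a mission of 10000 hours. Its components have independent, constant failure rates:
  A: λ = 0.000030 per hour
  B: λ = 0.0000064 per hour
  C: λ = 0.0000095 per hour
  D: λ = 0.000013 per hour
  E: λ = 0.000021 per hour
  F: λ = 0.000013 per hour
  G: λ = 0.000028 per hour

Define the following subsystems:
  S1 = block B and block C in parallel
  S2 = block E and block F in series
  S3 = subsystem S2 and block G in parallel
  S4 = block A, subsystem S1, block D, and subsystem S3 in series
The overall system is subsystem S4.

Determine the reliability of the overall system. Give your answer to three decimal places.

0.601

R(A) = exp(−0.000030 × 10000) = 0.74082
R(B) = exp(−0.0000064 × 10000) = 0.93800
R(C) = exp(−0.0000095 × 10000) = 0.90937
R(D) = exp(−0.000013 × 10000) = 0.87810
R(E) = exp(−0.000021 × 10000) = 0.81058
R(F) = exp(−0.000013 × 10000) = 0.87810
R(G) = exp(−0.000028 × 10000) = 0.75578
Parallel (B and C): 1 − (1 − 0.93800)(1 − 0.90937) = 0.99438
Series (E and F): 0.81058 × 0.87810 = 0.71177
Parallel ([0.71177] and G): 1 − (1 − 0.71177)(1 − 0.75578) = 0.92961
Series (A, [0.99438], D, and [0.92961]): 0.74082 × 0.99438 × 0.87810 × 0.92961 = 0.601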